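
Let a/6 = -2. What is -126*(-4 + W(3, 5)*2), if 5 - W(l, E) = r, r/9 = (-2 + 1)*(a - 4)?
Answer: 35532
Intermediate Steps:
a = -12 (a = 6*(-2) = -12)
r = 144 (r = 9*((-2 + 1)*(-12 - 4)) = 9*(-1*(-16)) = 9*16 = 144)
W(l, E) = -139 (W(l, E) = 5 - 1*144 = 5 - 144 = -139)
-126*(-4 + W(3, 5)*2) = -126*(-4 - 139*2) = -126*(-4 - 278) = -126*(-282) = 35532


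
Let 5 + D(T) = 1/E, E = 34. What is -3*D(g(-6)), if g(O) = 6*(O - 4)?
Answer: 507/34 ≈ 14.912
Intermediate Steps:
g(O) = -24 + 6*O (g(O) = 6*(-4 + O) = -24 + 6*O)
D(T) = -169/34 (D(T) = -5 + 1/34 = -169/34)
-3*D(g(-6)) = -3*(-169/34) = 507/34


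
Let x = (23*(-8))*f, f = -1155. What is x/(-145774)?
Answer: -4620/3169 ≈ -1.4579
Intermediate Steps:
x = 212520 (x = (23*(-8))*(-1155) = -184*(-1155) = 212520)
x/(-145774) = 212520/(-145774) = 212520*(-1/145774) = -4620/3169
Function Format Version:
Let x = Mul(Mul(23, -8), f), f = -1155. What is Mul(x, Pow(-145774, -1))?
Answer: Rational(-4620, 3169) ≈ -1.4579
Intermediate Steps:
x = 212520 (x = Mul(Mul(23, -8), -1155) = Mul(-184, -1155) = 212520)
Mul(x, Pow(-145774, -1)) = Mul(212520, Pow(-145774, -1)) = Mul(212520, Rational(-1, 145774)) = Rational(-4620, 3169)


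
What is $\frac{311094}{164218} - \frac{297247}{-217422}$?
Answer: $\frac{1238850931}{379836234} \approx 3.2615$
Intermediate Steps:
$\frac{311094}{164218} - \frac{297247}{-217422} = 311094 \cdot \frac{1}{164218} - - \frac{297247}{217422} = \frac{155547}{82109} + \frac{297247}{217422} = \frac{1238850931}{379836234}$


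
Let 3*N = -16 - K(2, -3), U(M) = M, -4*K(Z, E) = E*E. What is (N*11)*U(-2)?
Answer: 605/6 ≈ 100.83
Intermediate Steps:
K(Z, E) = -E**2/4 (K(Z, E) = -E*E/4 = -E**2/4)
N = -55/12 (N = (-16 - (-1)*(-3)**2/4)/3 = (-16 - (-1)*9/4)/3 = (-16 - 1*(-9/4))/3 = (-16 + 9/4)/3 = (1/3)*(-55/4) = -55/12 ≈ -4.5833)
(N*11)*U(-2) = -55/12*11*(-2) = -605/12*(-2) = 605/6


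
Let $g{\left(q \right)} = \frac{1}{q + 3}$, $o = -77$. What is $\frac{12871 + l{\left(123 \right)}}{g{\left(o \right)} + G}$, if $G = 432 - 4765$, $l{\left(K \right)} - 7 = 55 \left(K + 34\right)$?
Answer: $- \frac{530654}{106881} \approx -4.9649$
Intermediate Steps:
$l{\left(K \right)} = 1877 + 55 K$ ($l{\left(K \right)} = 7 + 55 \left(K + 34\right) = 7 + 55 \left(34 + K\right) = 7 + \left(1870 + 55 K\right) = 1877 + 55 K$)
$g{\left(q \right)} = \frac{1}{3 + q}$
$G = -4333$ ($G = 432 - 4765 = -4333$)
$\frac{12871 + l{\left(123 \right)}}{g{\left(o \right)} + G} = \frac{12871 + \left(1877 + 55 \cdot 123\right)}{\frac{1}{3 - 77} - 4333} = \frac{12871 + \left(1877 + 6765\right)}{\frac{1}{-74} - 4333} = \frac{12871 + 8642}{- \frac{1}{74} - 4333} = \frac{21513}{- \frac{320643}{74}} = 21513 \left(- \frac{74}{320643}\right) = - \frac{530654}{106881}$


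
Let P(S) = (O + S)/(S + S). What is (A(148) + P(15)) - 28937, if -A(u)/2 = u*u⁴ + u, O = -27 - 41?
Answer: -4260493595123/30 ≈ -1.4202e+11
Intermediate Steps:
O = -68
P(S) = (-68 + S)/(2*S) (P(S) = (-68 + S)/(S + S) = (-68 + S)/((2*S)) = (-68 + S)*(1/(2*S)) = (-68 + S)/(2*S))
A(u) = -2*u - 2*u⁵ (A(u) = -2*(u*u⁴ + u) = -2*(u⁵ + u) = -2*(u + u⁵) = -2*u - 2*u⁵)
(A(148) + P(15)) - 28937 = (-2*148*(1 + 148⁴) + (½)*(-68 + 15)/15) - 28937 = (-2*148*(1 + 479785216) + (½)*(1/15)*(-53)) - 28937 = (-2*148*479785217 - 53/30) - 28937 = (-142016424232 - 53/30) - 28937 = -4260492727013/30 - 28937 = -4260493595123/30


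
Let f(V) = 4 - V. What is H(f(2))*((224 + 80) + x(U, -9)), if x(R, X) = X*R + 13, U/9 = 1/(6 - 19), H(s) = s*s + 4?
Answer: 33616/13 ≈ 2585.8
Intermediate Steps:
H(s) = 4 + s**2 (H(s) = s**2 + 4 = 4 + s**2)
U = -9/13 (U = 9/(6 - 19) = 9/(-13) = 9*(-1/13) = -9/13 ≈ -0.69231)
x(R, X) = 13 + R*X (x(R, X) = R*X + 13 = 13 + R*X)
H(f(2))*((224 + 80) + x(U, -9)) = (4 + (4 - 1*2)**2)*((224 + 80) + (13 - 9/13*(-9))) = (4 + (4 - 2)**2)*(304 + (13 + 81/13)) = (4 + 2**2)*(304 + 250/13) = (4 + 4)*(4202/13) = 8*(4202/13) = 33616/13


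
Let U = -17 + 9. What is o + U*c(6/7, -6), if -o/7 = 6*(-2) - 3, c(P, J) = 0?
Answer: 105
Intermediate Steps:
U = -8
o = 105 (o = -7*(6*(-2) - 3) = -7*(-12 - 3) = -7*(-15) = 105)
o + U*c(6/7, -6) = 105 - 8*0 = 105 + 0 = 105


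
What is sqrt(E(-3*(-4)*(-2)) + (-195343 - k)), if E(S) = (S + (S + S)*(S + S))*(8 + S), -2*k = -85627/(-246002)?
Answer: 9*I*sqrt(173200225315465)/246002 ≈ 481.48*I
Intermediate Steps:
k = -85627/492004 (k = -(-85627)/(2*(-246002)) = -(-85627)*(-1)/(2*246002) = -1/2*85627/246002 = -85627/492004 ≈ -0.17404)
E(S) = (8 + S)*(S + 4*S**2) (E(S) = (S + (2*S)*(2*S))*(8 + S) = (S + 4*S**2)*(8 + S) = (8 + S)*(S + 4*S**2))
sqrt(E(-3*(-4)*(-2)) + (-195343 - k)) = sqrt((-3*(-4)*(-2))*(8 + 4*(-3*(-4)*(-2))**2 + 33*(-3*(-4)*(-2))) + (-195343 - 1*(-85627/492004))) = sqrt((12*(-2))*(8 + 4*(12*(-2))**2 + 33*(12*(-2))) + (-195343 + 85627/492004)) = sqrt(-24*(8 + 4*(-24)**2 + 33*(-24)) - 96109451745/492004) = sqrt(-24*(8 + 4*576 - 792) - 96109451745/492004) = sqrt(-24*(8 + 2304 - 792) - 96109451745/492004) = sqrt(-24*1520 - 96109451745/492004) = sqrt(-36480 - 96109451745/492004) = sqrt(-114057757665/492004) = 9*I*sqrt(173200225315465)/246002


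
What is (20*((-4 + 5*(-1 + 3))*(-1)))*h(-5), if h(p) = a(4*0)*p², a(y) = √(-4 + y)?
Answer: -6000*I ≈ -6000.0*I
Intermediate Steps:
h(p) = 2*I*p² (h(p) = √(-4 + 4*0)*p² = √(-4 + 0)*p² = √(-4)*p² = (2*I)*p² = 2*I*p²)
(20*((-4 + 5*(-1 + 3))*(-1)))*h(-5) = (20*((-4 + 5*(-1 + 3))*(-1)))*(2*I*(-5)²) = (20*((-4 + 5*2)*(-1)))*(2*I*25) = (20*((-4 + 10)*(-1)))*(50*I) = (20*(6*(-1)))*(50*I) = (20*(-6))*(50*I) = -6000*I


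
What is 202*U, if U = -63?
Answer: -12726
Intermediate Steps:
202*U = 202*(-63) = -12726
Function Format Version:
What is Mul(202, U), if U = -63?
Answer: -12726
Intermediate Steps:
Mul(202, U) = Mul(202, -63) = -12726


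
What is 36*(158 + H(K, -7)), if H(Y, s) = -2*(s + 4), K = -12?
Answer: 5904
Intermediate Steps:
H(Y, s) = -8 - 2*s (H(Y, s) = -2*(4 + s) = -8 - 2*s)
36*(158 + H(K, -7)) = 36*(158 + (-8 - 2*(-7))) = 36*(158 + (-8 + 14)) = 36*(158 + 6) = 36*164 = 5904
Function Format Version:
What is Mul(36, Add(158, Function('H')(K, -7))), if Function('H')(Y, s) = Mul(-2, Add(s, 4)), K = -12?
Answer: 5904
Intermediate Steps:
Function('H')(Y, s) = Add(-8, Mul(-2, s)) (Function('H')(Y, s) = Mul(-2, Add(4, s)) = Add(-8, Mul(-2, s)))
Mul(36, Add(158, Function('H')(K, -7))) = Mul(36, Add(158, Add(-8, Mul(-2, -7)))) = Mul(36, Add(158, Add(-8, 14))) = Mul(36, Add(158, 6)) = Mul(36, 164) = 5904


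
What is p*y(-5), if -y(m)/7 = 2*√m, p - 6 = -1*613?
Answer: 8498*I*√5 ≈ 19002.0*I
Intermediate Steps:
p = -607 (p = 6 - 1*613 = 6 - 613 = -607)
y(m) = -14*√m
p*y(-5) = -(-8498)*√(-5) = -(-8498)*I*√5 = 8498*I*√5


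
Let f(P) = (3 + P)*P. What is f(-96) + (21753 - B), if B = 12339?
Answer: 18342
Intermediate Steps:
f(P) = P*(3 + P)
f(-96) + (21753 - B) = -96*(3 - 96) + (21753 - 1*12339) = -96*(-93) + (21753 - 12339) = 8928 + 9414 = 18342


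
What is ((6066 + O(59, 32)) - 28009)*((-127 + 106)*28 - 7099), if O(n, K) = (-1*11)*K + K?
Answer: 171135681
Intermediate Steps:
O(n, K) = -10*K (O(n, K) = -11*K + K = -10*K)
((6066 + O(59, 32)) - 28009)*((-127 + 106)*28 - 7099) = ((6066 - 10*32) - 28009)*((-127 + 106)*28 - 7099) = ((6066 - 320) - 28009)*(-21*28 - 7099) = (5746 - 28009)*(-588 - 7099) = -22263*(-7687) = 171135681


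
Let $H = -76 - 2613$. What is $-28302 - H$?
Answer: $-25613$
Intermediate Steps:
$H = -2689$ ($H = -76 - 2613 = -2689$)
$-28302 - H = -28302 - -2689 = -28302 + 2689 = -25613$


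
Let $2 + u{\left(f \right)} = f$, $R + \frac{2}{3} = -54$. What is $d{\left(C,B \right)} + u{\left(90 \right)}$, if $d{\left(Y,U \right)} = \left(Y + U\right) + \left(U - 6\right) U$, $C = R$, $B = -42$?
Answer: $\frac{6022}{3} \approx 2007.3$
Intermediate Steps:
$R = - \frac{164}{3}$ ($R = - \frac{2}{3} - 54 = - \frac{164}{3} \approx -54.667$)
$C = - \frac{164}{3} \approx -54.667$
$u{\left(f \right)} = -2 + f$
$d{\left(Y,U \right)} = U + Y + U \left(-6 + U\right)$ ($d{\left(Y,U \right)} = \left(U + Y\right) + \left(-6 + U\right) U = \left(U + Y\right) + U \left(-6 + U\right) = U + Y + U \left(-6 + U\right)$)
$d{\left(C,B \right)} + u{\left(90 \right)} = \left(- \frac{164}{3} + \left(-42\right)^{2} - -210\right) + \left(-2 + 90\right) = \left(- \frac{164}{3} + 1764 + 210\right) + 88 = \frac{5758}{3} + 88 = \frac{6022}{3}$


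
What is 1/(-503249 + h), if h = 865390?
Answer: 1/362141 ≈ 2.7614e-6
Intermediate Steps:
1/(-503249 + h) = 1/(-503249 + 865390) = 1/362141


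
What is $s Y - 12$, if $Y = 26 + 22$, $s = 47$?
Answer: $2244$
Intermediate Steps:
$Y = 48$
$s Y - 12 = 47 \cdot 48 - 12 = 2256 - 12 = 2244$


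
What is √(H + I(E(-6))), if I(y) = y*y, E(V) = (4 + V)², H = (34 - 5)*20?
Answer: 2*√149 ≈ 24.413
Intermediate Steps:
H = 580 (H = 29*20 = 580)
I(y) = y²
√(H + I(E(-6))) = √(580 + ((4 - 6)²)²) = √(580 + ((-2)²)²) = √(580 + 4²) = √(580 + 16) = √596 = 2*√149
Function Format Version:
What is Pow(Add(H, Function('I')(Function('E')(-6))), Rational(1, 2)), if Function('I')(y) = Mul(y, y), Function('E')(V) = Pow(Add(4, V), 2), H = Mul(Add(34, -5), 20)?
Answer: Mul(2, Pow(149, Rational(1, 2))) ≈ 24.413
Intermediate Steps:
H = 580 (H = Mul(29, 20) = 580)
Function('I')(y) = Pow(y, 2)
Pow(Add(H, Function('I')(Function('E')(-6))), Rational(1, 2)) = Pow(Add(580, Pow(Pow(Add(4, -6), 2), 2)), Rational(1, 2)) = Pow(Add(580, Pow(Pow(-2, 2), 2)), Rational(1, 2)) = Pow(Add(580, Pow(4, 2)), Rational(1, 2)) = Pow(Add(580, 16), Rational(1, 2)) = Pow(596, Rational(1, 2)) = Mul(2, Pow(149, Rational(1, 2)))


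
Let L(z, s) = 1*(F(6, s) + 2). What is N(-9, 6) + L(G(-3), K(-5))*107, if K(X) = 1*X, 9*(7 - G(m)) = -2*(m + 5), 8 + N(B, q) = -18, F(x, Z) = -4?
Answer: -240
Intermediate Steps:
N(B, q) = -26 (N(B, q) = -8 - 18 = -26)
G(m) = 73/9 + 2*m/9 (G(m) = 7 - (-2)*(m + 5)/9 = 7 - (-2)*(5 + m)/9 = 7 - (-10 - 2*m)/9 = 7 + (10/9 + 2*m/9) = 73/9 + 2*m/9)
K(X) = X
L(z, s) = -2 (L(z, s) = 1*(-4 + 2) = 1*(-2) = -2)
N(-9, 6) + L(G(-3), K(-5))*107 = -26 - 2*107 = -26 - 214 = -240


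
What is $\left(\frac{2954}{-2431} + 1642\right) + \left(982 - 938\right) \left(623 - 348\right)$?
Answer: $\frac{33403848}{2431} \approx 13741.0$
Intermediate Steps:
$\left(\frac{2954}{-2431} + 1642\right) + \left(982 - 938\right) \left(623 - 348\right) = \left(2954 \left(- \frac{1}{2431}\right) + 1642\right) + 44 \cdot 275 = \left(- \frac{2954}{2431} + 1642\right) + 12100 = \frac{3988748}{2431} + 12100 = \frac{33403848}{2431}$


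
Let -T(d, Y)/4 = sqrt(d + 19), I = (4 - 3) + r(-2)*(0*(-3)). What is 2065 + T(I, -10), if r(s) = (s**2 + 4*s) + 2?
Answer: 2065 - 8*sqrt(5) ≈ 2047.1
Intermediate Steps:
r(s) = 2 + s**2 + 4*s
I = 1 (I = (4 - 3) + (2 + (-2)**2 + 4*(-2))*(0*(-3)) = 1 + (2 + 4 - 8)*0 = 1 - 2*0 = 1 + 0 = 1)
T(d, Y) = -4*sqrt(19 + d) (T(d, Y) = -4*sqrt(d + 19) = -4*sqrt(19 + d))
2065 + T(I, -10) = 2065 - 4*sqrt(19 + 1) = 2065 - 8*sqrt(5)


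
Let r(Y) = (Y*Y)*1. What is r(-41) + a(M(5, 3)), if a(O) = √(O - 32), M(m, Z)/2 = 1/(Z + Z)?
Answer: 1681 + I*√285/3 ≈ 1681.0 + 5.6273*I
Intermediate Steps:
M(m, Z) = 1/Z (M(m, Z) = 2/(Z + Z) = 2/((2*Z)) = 2*(1/(2*Z)) = 1/Z)
r(Y) = Y² (r(Y) = Y²*1 = Y²)
a(O) = √(-32 + O)
r(-41) + a(M(5, 3)) = (-41)² + √(-32 + 1/3) = 1681 + √(-32 + ⅓) = 1681 + √(-95/3) = 1681 + I*√285/3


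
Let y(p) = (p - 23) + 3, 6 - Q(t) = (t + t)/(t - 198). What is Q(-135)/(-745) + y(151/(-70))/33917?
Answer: -99719559/13088909470 ≈ -0.0076186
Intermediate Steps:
Q(t) = 6 - 2*t/(-198 + t) (Q(t) = 6 - (t + t)/(t - 198) = 6 - 2*t/(-198 + t))
y(p) = -20 + p (y(p) = (-23 + p) + 3 = -20 + p)
Q(-135)/(-745) + y(151/(-70))/33917 = (4*(-297 - 135)/(-198 - 135))/(-745) + (-20 + 151/(-70))/33917 = (4*(-432)/(-333))*(-1/745) + (-20 + 151*(-1/70))*(1/33917) = (4*(-1/333)*(-432))*(-1/745) + (-20 - 151/70)*(1/33917) = (192/37)*(-1/745) - 1551/70*1/33917 = -192/27565 - 1551/2374190 = -99719559/13088909470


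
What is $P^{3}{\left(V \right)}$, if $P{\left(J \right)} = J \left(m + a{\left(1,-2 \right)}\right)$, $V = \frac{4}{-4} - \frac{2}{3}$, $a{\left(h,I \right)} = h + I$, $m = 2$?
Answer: $- \frac{125}{27} \approx -4.6296$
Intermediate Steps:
$a{\left(h,I \right)} = I + h$
$V = - \frac{5}{3}$ ($V = 4 \left(- \frac{1}{4}\right) - \frac{2}{3} = -1 - \frac{2}{3} = - \frac{5}{3} \approx -1.6667$)
$P{\left(J \right)} = J$ ($P{\left(J \right)} = J \left(2 + \left(-2 + 1\right)\right) = J \left(2 - 1\right) = J 1 = J$)
$P^{3}{\left(V \right)} = \left(- \frac{5}{3}\right)^{3} = - \frac{125}{27}$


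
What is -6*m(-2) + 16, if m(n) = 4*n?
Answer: 64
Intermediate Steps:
-6*m(-2) + 16 = -24*(-2) + 16 = -6*(-8) + 16 = 48 + 16 = 64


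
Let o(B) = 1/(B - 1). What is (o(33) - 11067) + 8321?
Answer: -87871/32 ≈ -2746.0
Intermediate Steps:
o(B) = 1/(-1 + B)
(o(33) - 11067) + 8321 = (1/(-1 + 33) - 11067) + 8321 = (1/32 - 11067) + 8321 = -354143/32 + 8321 = -87871/32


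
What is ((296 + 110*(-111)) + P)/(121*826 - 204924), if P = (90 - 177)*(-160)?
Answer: -1003/52489 ≈ -0.019109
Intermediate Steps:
P = 13920 (P = -87*(-160) = 13920)
((296 + 110*(-111)) + P)/(121*826 - 204924) = ((296 + 110*(-111)) + 13920)/(121*826 - 204924) = ((296 - 12210) + 13920)/(99946 - 204924) = (-11914 + 13920)/(-104978) = 2006*(-1/104978) = -1003/52489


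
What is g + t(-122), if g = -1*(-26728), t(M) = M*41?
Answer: 21726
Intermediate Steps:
t(M) = 41*M
g = 26728
g + t(-122) = 26728 + 41*(-122) = 26728 - 5002 = 21726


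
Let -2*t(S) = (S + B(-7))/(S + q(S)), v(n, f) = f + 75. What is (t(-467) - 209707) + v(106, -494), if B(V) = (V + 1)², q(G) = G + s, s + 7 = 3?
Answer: -394196807/1876 ≈ -2.1013e+5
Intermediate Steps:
s = -4 (s = -7 + 3 = -4)
v(n, f) = 75 + f
q(G) = -4 + G (q(G) = G - 4 = -4 + G)
B(V) = (1 + V)²
t(S) = -(36 + S)/(2*(-4 + 2*S)) (t(S) = -(S + (1 - 7)²)/(2*(S + (-4 + S))) = -(S + (-6)²)/(2*(-4 + 2*S)) = -(S + 36)/(2*(-4 + 2*S)) = -(36 + S)/(2*(-4 + 2*S)))
(t(-467) - 209707) + v(106, -494) = ((-36 - 1*(-467))/(4*(-2 - 467)) - 209707) + (75 - 494) = ((¼)*(-36 + 467)/(-469) - 209707) - 419 = ((¼)*(-1/469)*431 - 209707) - 419 = (-431/1876 - 209707) - 419 = -393410763/1876 - 419 = -394196807/1876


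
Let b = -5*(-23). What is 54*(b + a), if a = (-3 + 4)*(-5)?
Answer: 5940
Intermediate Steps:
a = -5 (a = 1*(-5) = -5)
b = 115
54*(b + a) = 54*(115 - 5) = 54*110 = 5940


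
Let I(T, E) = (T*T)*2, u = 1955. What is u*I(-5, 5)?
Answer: 97750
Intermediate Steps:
I(T, E) = 2*T² (I(T, E) = T²*2 = 2*T²)
u*I(-5, 5) = 1955*(2*(-5)²) = 1955*(2*25) = 1955*50 = 97750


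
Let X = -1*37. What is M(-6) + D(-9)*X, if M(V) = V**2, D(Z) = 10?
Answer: -334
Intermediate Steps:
X = -37
M(-6) + D(-9)*X = (-6)**2 + 10*(-37) = 36 - 370 = -334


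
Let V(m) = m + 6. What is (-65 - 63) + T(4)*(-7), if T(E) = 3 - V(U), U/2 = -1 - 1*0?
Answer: -121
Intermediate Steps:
U = -2 (U = 2*(-1 - 1*0) = 2*(-1 + 0) = 2*(-1) = -2)
V(m) = 6 + m
T(E) = -1 (T(E) = 3 - (6 - 2) = 3 - 1*4 = 3 - 4 = -1)
(-65 - 63) + T(4)*(-7) = (-65 - 63) - 1*(-7) = -128 + 7 = -121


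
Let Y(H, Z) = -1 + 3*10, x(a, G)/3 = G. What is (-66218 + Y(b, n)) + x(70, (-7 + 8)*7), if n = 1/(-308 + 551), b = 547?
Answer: -66168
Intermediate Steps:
x(a, G) = 3*G
n = 1/243 ≈ 0.0041152
Y(H, Z) = 29 (Y(H, Z) = -1 + 30 = 29)
(-66218 + Y(b, n)) + x(70, (-7 + 8)*7) = (-66218 + 29) + 3*((-7 + 8)*7) = -66189 + 3*(1*7) = -66189 + 3*7 = -66189 + 21 = -66168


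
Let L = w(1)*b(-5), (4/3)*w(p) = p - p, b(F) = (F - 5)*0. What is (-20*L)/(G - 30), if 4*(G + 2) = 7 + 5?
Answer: 0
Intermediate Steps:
b(F) = 0 (b(F) = (-5 + F)*0 = 0)
w(p) = 0 (w(p) = 3*(p - p)/4 = (3/4)*0 = 0)
G = 1 (G = -2 + (7 + 5)/4 = -2 + (1/4)*12 = -2 + 3 = 1)
L = 0 (L = 0*0 = 0)
(-20*L)/(G - 30) = (-20*0)/(1 - 30) = 0/(-29) = 0*(-1/29) = 0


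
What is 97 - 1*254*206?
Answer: -52227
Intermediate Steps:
97 - 1*254*206 = 97 - 254*206 = 97 - 52324 = -52227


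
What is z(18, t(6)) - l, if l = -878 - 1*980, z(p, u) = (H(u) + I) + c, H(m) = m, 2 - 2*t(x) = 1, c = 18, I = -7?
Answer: 3739/2 ≈ 1869.5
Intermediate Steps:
t(x) = ½ (t(x) = 1 - ½*1 = 1 - ½ = ½)
z(p, u) = 11 + u (z(p, u) = (u - 7) + 18 = (-7 + u) + 18 = 11 + u)
l = -1858 (l = -878 - 980 = -1858)
z(18, t(6)) - l = (11 + ½) - 1*(-1858) = 23/2 + 1858 = 3739/2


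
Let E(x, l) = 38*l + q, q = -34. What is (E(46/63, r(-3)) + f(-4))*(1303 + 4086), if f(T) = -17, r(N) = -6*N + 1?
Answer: 3616019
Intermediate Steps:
r(N) = 1 - 6*N
E(x, l) = -34 + 38*l (E(x, l) = 38*l - 34 = -34 + 38*l)
(E(46/63, r(-3)) + f(-4))*(1303 + 4086) = ((-34 + 38*(1 - 6*(-3))) - 17)*(1303 + 4086) = ((-34 + 38*(1 + 18)) - 17)*5389 = ((-34 + 38*19) - 17)*5389 = ((-34 + 722) - 17)*5389 = (688 - 17)*5389 = 671*5389 = 3616019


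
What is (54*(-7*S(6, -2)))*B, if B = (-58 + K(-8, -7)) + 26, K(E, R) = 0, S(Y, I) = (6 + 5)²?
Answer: 1463616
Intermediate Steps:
S(Y, I) = 121 (S(Y, I) = 11² = 121)
B = -32 (B = (-58 + 0) + 26 = -58 + 26 = -32)
(54*(-7*S(6, -2)))*B = (54*(-7*121))*(-32) = (54*(-847))*(-32) = -45738*(-32) = 1463616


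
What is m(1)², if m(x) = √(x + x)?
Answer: 2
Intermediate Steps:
m(x) = √2*√x (m(x) = √(2*x) = √2*√x)
m(1)² = (√2*√1)² = (√2*1)² = (√2)² = 2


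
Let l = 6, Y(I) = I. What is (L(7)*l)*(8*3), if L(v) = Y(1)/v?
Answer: 144/7 ≈ 20.571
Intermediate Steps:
L(v) = 1/v
(L(7)*l)*(8*3) = (6/7)*(8*3) = ((1/7)*6)*24 = (6/7)*24 = 144/7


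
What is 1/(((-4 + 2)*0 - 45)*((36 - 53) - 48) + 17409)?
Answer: 1/20334 ≈ 4.9179e-5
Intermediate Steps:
1/(((-4 + 2)*0 - 45)*((36 - 53) - 48) + 17409) = 1/((-2*0 - 45)*(-17 - 48) + 17409) = 1/((0 - 45)*(-65) + 17409) = 1/(-45*(-65) + 17409) = 1/(2925 + 17409) = 1/20334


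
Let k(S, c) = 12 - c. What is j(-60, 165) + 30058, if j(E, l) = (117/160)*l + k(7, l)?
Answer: 960821/32 ≈ 30026.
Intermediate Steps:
j(E, l) = 12 - 43*l/160 (j(E, l) = (117/160)*l + (12 - l) = (117*(1/160))*l + (12 - l) = 117*l/160 + (12 - l) = 12 - 43*l/160)
j(-60, 165) + 30058 = (12 - 43/160*165) + 30058 = (12 - 1419/32) + 30058 = -1035/32 + 30058 = 960821/32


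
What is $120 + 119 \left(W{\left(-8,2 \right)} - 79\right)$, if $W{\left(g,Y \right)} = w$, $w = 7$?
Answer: $-8448$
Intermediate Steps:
$W{\left(g,Y \right)} = 7$
$120 + 119 \left(W{\left(-8,2 \right)} - 79\right) = 120 + 119 \left(7 - 79\right) = 120 + 119 \left(-72\right) = 120 - 8568 = -8448$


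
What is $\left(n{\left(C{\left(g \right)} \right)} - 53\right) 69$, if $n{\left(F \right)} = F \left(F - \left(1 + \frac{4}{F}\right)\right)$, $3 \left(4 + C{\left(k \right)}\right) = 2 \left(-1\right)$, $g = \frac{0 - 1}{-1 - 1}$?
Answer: $- \frac{6325}{3} \approx -2108.3$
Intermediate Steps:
$g = \frac{1}{2}$ ($g = - \frac{1}{-2} = \left(-1\right) \left(- \frac{1}{2}\right) = \frac{1}{2} \approx 0.5$)
$C{\left(k \right)} = - \frac{14}{3}$ ($C{\left(k \right)} = -4 + \frac{2 \left(-1\right)}{3} = -4 + \frac{1}{3} \left(-2\right) = -4 - \frac{2}{3} = - \frac{14}{3}$)
$n{\left(F \right)} = F \left(-1 + F - \frac{4}{F}\right)$ ($n{\left(F \right)} = F \left(F - \left(1 + \frac{4}{F}\right)\right) = F \left(-1 + F - \frac{4}{F}\right)$)
$\left(n{\left(C{\left(g \right)} \right)} - 53\right) 69 = \left(\left(-4 + \left(- \frac{14}{3}\right)^{2} - - \frac{14}{3}\right) - 53\right) 69 = \left(\left(-4 + \frac{196}{9} + \frac{14}{3}\right) - 53\right) 69 = \left(\frac{202}{9} - 53\right) 69 = \left(- \frac{275}{9}\right) 69 = - \frac{6325}{3}$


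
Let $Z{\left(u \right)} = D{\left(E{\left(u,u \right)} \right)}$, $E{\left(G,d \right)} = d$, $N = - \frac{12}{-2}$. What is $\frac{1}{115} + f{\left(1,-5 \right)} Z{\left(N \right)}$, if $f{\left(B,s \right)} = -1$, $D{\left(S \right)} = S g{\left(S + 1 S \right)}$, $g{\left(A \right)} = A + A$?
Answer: $- \frac{16559}{115} \approx -143.99$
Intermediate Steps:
$g{\left(A \right)} = 2 A$
$N = 6$ ($N = \left(-12\right) \left(- \frac{1}{2}\right) = 6$)
$D{\left(S \right)} = 4 S^{2}$ ($D{\left(S \right)} = S 2 \left(S + 1 S\right) = S 2 \left(S + S\right) = S 2 \cdot 2 S = S 4 S = 4 S^{2}$)
$Z{\left(u \right)} = 4 u^{2}$
$\frac{1}{115} + f{\left(1,-5 \right)} Z{\left(N \right)} = \frac{1}{115} - 4 \cdot 6^{2} = \frac{1}{115} - 4 \cdot 36 = \frac{1}{115} - 144 = - \frac{16559}{115}$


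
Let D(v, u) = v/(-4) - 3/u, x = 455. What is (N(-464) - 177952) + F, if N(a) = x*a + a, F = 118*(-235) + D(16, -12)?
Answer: -1669079/4 ≈ -4.1727e+5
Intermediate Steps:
D(v, u) = -3/u - v/4 (D(v, u) = v*(-¼) - 3/u = -v/4 - 3/u = -3/u - v/4)
F = -110935/4 (F = 118*(-235) + (-3/(-12) - ¼*16) = -27730 + (-3*(-1/12) - 4) = -27730 + (¼ - 4) = -27730 - 15/4 = -110935/4 ≈ -27734.)
N(a) = 456*a (N(a) = 455*a + a = 456*a)
(N(-464) - 177952) + F = (456*(-464) - 177952) - 110935/4 = (-211584 - 177952) - 110935/4 = -389536 - 110935/4 = -1669079/4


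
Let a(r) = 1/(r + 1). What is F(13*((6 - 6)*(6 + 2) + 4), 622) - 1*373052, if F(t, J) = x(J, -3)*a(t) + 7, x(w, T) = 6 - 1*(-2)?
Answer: -19771377/53 ≈ -3.7305e+5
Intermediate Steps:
x(w, T) = 8 (x(w, T) = 6 + 2 = 8)
a(r) = 1/(1 + r)
F(t, J) = 7 + 8/(1 + t) (F(t, J) = 8/(1 + t) + 7 = 7 + 8/(1 + t))
F(13*((6 - 6)*(6 + 2) + 4), 622) - 1*373052 = (15 + 7*(13*((6 - 6)*(6 + 2) + 4)))/(1 + 13*((6 - 6)*(6 + 2) + 4)) - 1*373052 = (15 + 7*(13*(0*8 + 4)))/(1 + 13*(0*8 + 4)) - 373052 = (15 + 7*(13*(0 + 4)))/(1 + 13*(0 + 4)) - 373052 = (15 + 7*(13*4))/(1 + 13*4) - 373052 = (15 + 7*52)/(1 + 52) - 373052 = (15 + 364)/53 - 373052 = (1/53)*379 - 373052 = 379/53 - 373052 = -19771377/53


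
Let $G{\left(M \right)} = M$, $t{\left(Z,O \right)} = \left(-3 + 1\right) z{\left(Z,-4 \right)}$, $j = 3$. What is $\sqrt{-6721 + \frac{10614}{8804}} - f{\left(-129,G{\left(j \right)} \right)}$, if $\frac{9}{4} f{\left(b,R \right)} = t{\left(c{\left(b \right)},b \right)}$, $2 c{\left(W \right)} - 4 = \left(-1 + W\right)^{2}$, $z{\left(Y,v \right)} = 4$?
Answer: $\frac{32}{9} + \frac{i \sqrt{130213515070}}{4402} \approx 3.5556 + 81.974 i$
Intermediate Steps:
$c{\left(W \right)} = 2 + \frac{\left(-1 + W\right)^{2}}{2}$
$t{\left(Z,O \right)} = -8$ ($t{\left(Z,O \right)} = \left(-3 + 1\right) 4 = \left(-2\right) 4 = -8$)
$f{\left(b,R \right)} = - \frac{32}{9}$ ($f{\left(b,R \right)} = \frac{4}{9} \left(-8\right) = - \frac{32}{9}$)
$\sqrt{-6721 + \frac{10614}{8804}} - f{\left(-129,G{\left(j \right)} \right)} = \sqrt{-6721 + \frac{10614}{8804}} - - \frac{32}{9} = \sqrt{-6721 + 10614 \cdot \frac{1}{8804}} + \frac{32}{9} = \sqrt{-6721 + \frac{5307}{4402}} + \frac{32}{9} = \sqrt{- \frac{29580535}{4402}} + \frac{32}{9} = \frac{i \sqrt{130213515070}}{4402} + \frac{32}{9} = \frac{32}{9} + \frac{i \sqrt{130213515070}}{4402}$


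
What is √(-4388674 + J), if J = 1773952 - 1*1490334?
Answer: 4*I*√256566 ≈ 2026.1*I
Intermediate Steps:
J = 283618 (J = 1773952 - 1490334 = 283618)
√(-4388674 + J) = √(-4388674 + 283618) = √(-4105056) = 4*I*√256566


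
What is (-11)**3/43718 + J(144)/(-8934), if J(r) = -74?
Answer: -4328011/195288306 ≈ -0.022162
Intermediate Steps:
(-11)**3/43718 + J(144)/(-8934) = (-11)**3/43718 - 74/(-8934) = -1331*1/43718 - 74*(-1/8934) = -1331/43718 + 37/4467 = -4328011/195288306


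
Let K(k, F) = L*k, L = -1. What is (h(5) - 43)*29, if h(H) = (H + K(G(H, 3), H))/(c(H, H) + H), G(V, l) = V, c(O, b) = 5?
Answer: -1247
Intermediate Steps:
K(k, F) = -k
h(H) = 0 (h(H) = (H - H)/(5 + H) = 0/(5 + H) = 0)
(h(5) - 43)*29 = (0 - 43)*29 = -43*29 = -1247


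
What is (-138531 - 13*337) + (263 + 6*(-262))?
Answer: -144221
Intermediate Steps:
(-138531 - 13*337) + (263 + 6*(-262)) = (-138531 - 4381) + (263 - 1572) = -142912 - 1309 = -144221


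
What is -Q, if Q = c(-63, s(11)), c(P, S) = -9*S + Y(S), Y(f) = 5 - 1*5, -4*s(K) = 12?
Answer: -27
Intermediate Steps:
s(K) = -3 (s(K) = -¼*12 = -3)
Y(f) = 0 (Y(f) = 5 - 5 = 0)
c(P, S) = -9*S (c(P, S) = -9*S + 0 = -9*S)
Q = 27 (Q = -9*(-3) = 27)
-Q = -1*27 = -27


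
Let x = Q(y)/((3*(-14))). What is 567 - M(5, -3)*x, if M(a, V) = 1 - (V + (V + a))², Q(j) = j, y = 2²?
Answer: 567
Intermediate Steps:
y = 4
M(a, V) = 1 - (a + 2*V)²
x = -2/21 (x = 4/((3*(-14))) = 4/(-42) = 4*(-1/42) = -2/21 ≈ -0.095238)
567 - M(5, -3)*x = 567 - (1 - (5 + 2*(-3))²)*(-2)/21 = 567 - (1 - (5 - 6)²)*(-2)/21 = 567 - (1 - 1*(-1)²)*(-2)/21 = 567 - (1 - 1*1)*(-2)/21 = 567 - (1 - 1)*(-2)/21 = 567 - 0*(-2)/21 = 567 - 1*0 = 567 + 0 = 567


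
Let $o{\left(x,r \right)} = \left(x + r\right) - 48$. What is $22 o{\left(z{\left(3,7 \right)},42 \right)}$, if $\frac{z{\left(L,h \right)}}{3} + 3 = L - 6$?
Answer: $-528$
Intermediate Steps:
$z{\left(L,h \right)} = -27 + 3 L$ ($z{\left(L,h \right)} = -9 + 3 \left(L - 6\right) = -9 + 3 \left(-6 + L\right) = -9 + \left(-18 + 3 L\right) = -27 + 3 L$)
$o{\left(x,r \right)} = -48 + r + x$ ($o{\left(x,r \right)} = \left(r + x\right) - 48 = -48 + r + x$)
$22 o{\left(z{\left(3,7 \right)},42 \right)} = 22 \left(-48 + 42 + \left(-27 + 3 \cdot 3\right)\right) = 22 \left(-48 + 42 + \left(-27 + 9\right)\right) = 22 \left(-48 + 42 - 18\right) = 22 \left(-24\right) = -528$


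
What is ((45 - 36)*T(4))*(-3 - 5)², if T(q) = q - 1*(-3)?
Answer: 4032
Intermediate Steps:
T(q) = 3 + q (T(q) = q + 3 = 3 + q)
((45 - 36)*T(4))*(-3 - 5)² = ((45 - 36)*(3 + 4))*(-3 - 5)² = (9*7)*(-8)² = 63*64 = 4032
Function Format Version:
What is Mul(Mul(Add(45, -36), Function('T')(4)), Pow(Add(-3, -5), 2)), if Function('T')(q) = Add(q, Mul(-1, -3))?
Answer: 4032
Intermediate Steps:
Function('T')(q) = Add(3, q) (Function('T')(q) = Add(q, 3) = Add(3, q))
Mul(Mul(Add(45, -36), Function('T')(4)), Pow(Add(-3, -5), 2)) = Mul(Mul(Add(45, -36), Add(3, 4)), Pow(Add(-3, -5), 2)) = Mul(Mul(9, 7), Pow(-8, 2)) = Mul(63, 64) = 4032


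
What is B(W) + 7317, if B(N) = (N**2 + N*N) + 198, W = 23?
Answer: 8573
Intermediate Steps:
B(N) = 198 + 2*N**2 (B(N) = (N**2 + N**2) + 198 = 2*N**2 + 198 = 198 + 2*N**2)
B(W) + 7317 = (198 + 2*23**2) + 7317 = (198 + 2*529) + 7317 = (198 + 1058) + 7317 = 1256 + 7317 = 8573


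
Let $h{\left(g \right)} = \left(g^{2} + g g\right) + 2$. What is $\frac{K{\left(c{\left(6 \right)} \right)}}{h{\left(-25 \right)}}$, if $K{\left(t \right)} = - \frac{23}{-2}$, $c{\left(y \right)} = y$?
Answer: $\frac{23}{2504} \approx 0.0091853$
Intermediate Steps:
$K{\left(t \right)} = \frac{23}{2}$ ($K{\left(t \right)} = \left(-23\right) \left(- \frac{1}{2}\right) = \frac{23}{2}$)
$h{\left(g \right)} = 2 + 2 g^{2}$ ($h{\left(g \right)} = \left(g^{2} + g^{2}\right) + 2 = 2 g^{2} + 2 = 2 + 2 g^{2}$)
$\frac{K{\left(c{\left(6 \right)} \right)}}{h{\left(-25 \right)}} = \frac{23}{2 \left(2 + 2 \left(-25\right)^{2}\right)} = \frac{23}{2 \left(2 + 2 \cdot 625\right)} = \frac{23}{2 \left(2 + 1250\right)} = \frac{23}{2 \cdot 1252} = \frac{23}{2} \cdot \frac{1}{1252} = \frac{23}{2504}$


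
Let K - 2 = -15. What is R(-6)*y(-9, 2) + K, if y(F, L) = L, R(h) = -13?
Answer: -39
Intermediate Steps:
K = -13 (K = 2 - 15 = -13)
R(-6)*y(-9, 2) + K = -13*2 - 13 = -26 - 13 = -39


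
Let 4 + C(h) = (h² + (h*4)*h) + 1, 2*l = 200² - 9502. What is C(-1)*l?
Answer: 30498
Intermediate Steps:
l = 15249 (l = (200² - 9502)/2 = (40000 - 9502)/2 = (½)*30498 = 15249)
C(h) = -3 + 5*h² (C(h) = -4 + ((h² + (h*4)*h) + 1) = -4 + ((h² + (4*h)*h) + 1) = -4 + ((h² + 4*h²) + 1) = -4 + (5*h² + 1) = -4 + (1 + 5*h²) = -3 + 5*h²)
C(-1)*l = (-3 + 5*(-1)²)*15249 = (-3 + 5*1)*15249 = (-3 + 5)*15249 = 2*15249 = 30498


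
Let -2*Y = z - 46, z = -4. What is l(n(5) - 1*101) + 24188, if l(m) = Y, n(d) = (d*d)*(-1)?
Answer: 24213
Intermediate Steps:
n(d) = -d**2 (n(d) = d**2*(-1) = -d**2)
Y = 25 (Y = -(-4 - 46)/2 = -1/2*(-50) = 25)
l(m) = 25
l(n(5) - 1*101) + 24188 = 25 + 24188 = 24213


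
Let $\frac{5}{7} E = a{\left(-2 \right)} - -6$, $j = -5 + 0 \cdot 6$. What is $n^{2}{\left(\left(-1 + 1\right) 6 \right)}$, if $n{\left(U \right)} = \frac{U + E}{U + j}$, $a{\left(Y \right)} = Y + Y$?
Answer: $\frac{196}{625} \approx 0.3136$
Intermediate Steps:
$a{\left(Y \right)} = 2 Y$
$j = -5$ ($j = -5 + 0 = -5$)
$E = \frac{14}{5}$ ($E = \frac{7 \left(2 \left(-2\right) - -6\right)}{5} = \frac{7 \left(-4 + 6\right)}{5} = \frac{7}{5} \cdot 2 = \frac{14}{5} \approx 2.8$)
$n{\left(U \right)} = \frac{\frac{14}{5} + U}{-5 + U}$ ($n{\left(U \right)} = \frac{U + \frac{14}{5}}{U - 5} = \frac{\frac{14}{5} + U}{-5 + U}$)
$n^{2}{\left(\left(-1 + 1\right) 6 \right)} = \left(\frac{\frac{14}{5} + \left(-1 + 1\right) 6}{-5 + \left(-1 + 1\right) 6}\right)^{2} = \left(\frac{\frac{14}{5} + 0 \cdot 6}{-5 + 0 \cdot 6}\right)^{2} = \left(\frac{\frac{14}{5} + 0}{-5 + 0}\right)^{2} = \left(\frac{1}{-5} \cdot \frac{14}{5}\right)^{2} = \left(\left(- \frac{1}{5}\right) \frac{14}{5}\right)^{2} = \left(- \frac{14}{25}\right)^{2} = \frac{196}{625}$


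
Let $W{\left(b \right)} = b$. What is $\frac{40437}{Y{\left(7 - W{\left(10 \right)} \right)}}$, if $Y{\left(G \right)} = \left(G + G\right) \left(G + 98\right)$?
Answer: $- \frac{13479}{190} \approx -70.942$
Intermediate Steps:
$Y{\left(G \right)} = 2 G \left(98 + G\right)$
$\frac{40437}{Y{\left(7 - W{\left(10 \right)} \right)}} = \frac{40437}{2 \left(7 - 10\right) \left(98 + \left(7 - 10\right)\right)} = \frac{40437}{2 \left(-3\right) \left(98 - 3\right)} = \frac{40437}{2 \left(-3\right) 95} = \frac{40437}{-570} = 40437 \left(- \frac{1}{570}\right) = - \frac{13479}{190}$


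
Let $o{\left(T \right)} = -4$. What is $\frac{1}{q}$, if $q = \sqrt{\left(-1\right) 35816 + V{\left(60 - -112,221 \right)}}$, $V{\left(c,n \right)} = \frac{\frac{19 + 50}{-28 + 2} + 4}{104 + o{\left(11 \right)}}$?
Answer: $- \frac{2 i \sqrt{2421160690}}{18624313} \approx - 0.005284 i$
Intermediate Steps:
$V{\left(c,n \right)} = \frac{7}{520}$ ($V{\left(c,n \right)} = \frac{\frac{19 + 50}{-28 + 2} + 4}{104 - 4} = \frac{\frac{69}{-26} + 4}{100} = \left(69 \left(- \frac{1}{26}\right) + 4\right) \frac{1}{100} = \left(- \frac{69}{26} + 4\right) \frac{1}{100} = \frac{35}{26} \cdot \frac{1}{100} = \frac{7}{520}$)
$q = \frac{i \sqrt{2421160690}}{260}$ ($q = \sqrt{\left(-1\right) 35816 + \frac{7}{520}} = \sqrt{-35816 + \frac{7}{520}} = \sqrt{- \frac{18624313}{520}} = \frac{i \sqrt{2421160690}}{260} \approx 189.25 i$)
$\frac{1}{q} = \frac{1}{\frac{1}{260} i \sqrt{2421160690}} = - \frac{2 i \sqrt{2421160690}}{18624313}$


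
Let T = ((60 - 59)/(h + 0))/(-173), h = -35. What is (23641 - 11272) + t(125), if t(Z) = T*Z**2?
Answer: 14981984/1211 ≈ 12372.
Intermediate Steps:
T = 1/6055 (T = ((60 - 59)/(-35 + 0))/(-173) = (1/(-35))*(-1/173) = (1*(-1/35))*(-1/173) = -1/35*(-1/173) = 1/6055 ≈ 0.00016515)
t(Z) = Z**2/6055
(23641 - 11272) + t(125) = (23641 - 11272) + (1/6055)*125**2 = 12369 + (1/6055)*15625 = 12369 + 3125/1211 = 14981984/1211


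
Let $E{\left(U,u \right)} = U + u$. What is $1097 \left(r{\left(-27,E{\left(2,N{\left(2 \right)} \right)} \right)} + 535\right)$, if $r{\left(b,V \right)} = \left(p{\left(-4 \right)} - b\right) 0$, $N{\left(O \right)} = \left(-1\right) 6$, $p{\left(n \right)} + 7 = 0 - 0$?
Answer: $586895$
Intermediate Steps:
$p{\left(n \right)} = -7$ ($p{\left(n \right)} = -7 + \left(0 - 0\right) = -7 + \left(0 + 0\right) = -7 + 0 = -7$)
$N{\left(O \right)} = -6$
$r{\left(b,V \right)} = 0$ ($r{\left(b,V \right)} = \left(-7 - b\right) 0 = 0$)
$1097 \left(r{\left(-27,E{\left(2,N{\left(2 \right)} \right)} \right)} + 535\right) = 1097 \left(0 + 535\right) = 1097 \cdot 535 = 586895$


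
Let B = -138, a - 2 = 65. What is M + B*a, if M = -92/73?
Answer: -675050/73 ≈ -9247.3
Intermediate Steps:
a = 67 (a = 2 + 65 = 67)
M = -92/73 (M = -92*1/73 = -92/73 ≈ -1.2603)
M + B*a = -92/73 - 138*67 = -92/73 - 9246 = -675050/73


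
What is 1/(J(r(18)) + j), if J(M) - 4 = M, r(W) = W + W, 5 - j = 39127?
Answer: -1/39082 ≈ -2.5587e-5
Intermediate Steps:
j = -39122 (j = 5 - 1*39127 = 5 - 39127 = -39122)
r(W) = 2*W
J(M) = 4 + M
1/(J(r(18)) + j) = 1/((4 + 2*18) - 39122) = 1/((4 + 36) - 39122) = 1/(40 - 39122) = 1/(-39082) = -1/39082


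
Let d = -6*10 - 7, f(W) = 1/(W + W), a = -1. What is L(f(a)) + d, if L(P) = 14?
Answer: -53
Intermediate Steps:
f(W) = 1/(2*W)
d = -67 (d = -60 - 7 = -67)
L(f(a)) + d = 14 - 67 = -53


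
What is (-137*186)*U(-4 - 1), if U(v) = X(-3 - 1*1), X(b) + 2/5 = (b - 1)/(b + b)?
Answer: -114669/20 ≈ -5733.5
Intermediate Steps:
X(b) = -⅖ + (-1 + b)/(2*b) (X(b) = -⅖ + (b - 1)/(b + b) = -⅖ + (-1 + b)/((2*b)) = -⅖ + (-1 + b)*(1/(2*b)) = -⅖ + (-1 + b)/(2*b))
U(v) = 9/40 (U(v) = (-5 + (-3 - 1*1))/(10*(-3 - 1*1)) = (-5 + (-3 - 1))/(10*(-3 - 1)) = (⅒)*(-5 - 4)/(-4) = (⅒)*(-¼)*(-9) = 9/40)
(-137*186)*U(-4 - 1) = -137*186*(9/40) = -25482*9/40 = -114669/20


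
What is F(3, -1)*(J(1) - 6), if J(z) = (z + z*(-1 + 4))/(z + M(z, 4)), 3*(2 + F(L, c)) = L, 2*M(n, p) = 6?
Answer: 5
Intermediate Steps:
M(n, p) = 3 (M(n, p) = (½)*6 = 3)
F(L, c) = -2 + L/3
J(z) = 4*z/(3 + z) (J(z) = (z + z*(-1 + 4))/(z + 3) = (z + z*3)/(3 + z) = (z + 3*z)/(3 + z) = (4*z)/(3 + z) = 4*z/(3 + z))
F(3, -1)*(J(1) - 6) = (-2 + (⅓)*3)*(4*1/(3 + 1) - 6) = (-2 + 1)*(4*1/4 - 6) = -(4*1*(¼) - 6) = -(1 - 6) = -1*(-5) = 5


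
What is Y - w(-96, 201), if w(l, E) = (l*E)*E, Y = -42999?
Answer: 3835497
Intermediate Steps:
w(l, E) = l*E² (w(l, E) = (E*l)*E = l*E²)
Y - w(-96, 201) = -42999 - (-96)*201² = -42999 - (-96)*40401 = -42999 - 1*(-3878496) = -42999 + 3878496 = 3835497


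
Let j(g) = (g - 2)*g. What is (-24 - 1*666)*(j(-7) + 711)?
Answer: -534060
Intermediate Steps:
j(g) = g*(-2 + g) (j(g) = (-2 + g)*g = g*(-2 + g))
(-24 - 1*666)*(j(-7) + 711) = (-24 - 1*666)*(-7*(-2 - 7) + 711) = (-24 - 666)*(-7*(-9) + 711) = -690*(63 + 711) = -690*774 = -534060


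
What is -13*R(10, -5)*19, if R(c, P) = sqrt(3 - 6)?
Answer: -247*I*sqrt(3) ≈ -427.82*I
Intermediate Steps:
R(c, P) = I*sqrt(3) (R(c, P) = sqrt(-3) = I*sqrt(3))
-13*R(10, -5)*19 = -13*I*sqrt(3)*19 = -247*I*sqrt(3)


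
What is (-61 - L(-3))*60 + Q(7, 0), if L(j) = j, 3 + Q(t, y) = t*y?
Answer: -3483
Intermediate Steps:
Q(t, y) = -3 + t*y
(-61 - L(-3))*60 + Q(7, 0) = (-61 - 1*(-3))*60 + (-3 + 7*0) = (-61 + 3)*60 + (-3 + 0) = -58*60 - 3 = -3480 - 3 = -3483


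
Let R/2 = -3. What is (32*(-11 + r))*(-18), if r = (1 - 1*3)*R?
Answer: -576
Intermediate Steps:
R = -6 (R = 2*(-3) = -6)
r = 12 (r = (1 - 1*3)*(-6) = (1 - 3)*(-6) = -2*(-6) = 12)
(32*(-11 + r))*(-18) = (32*(-11 + 12))*(-18) = (32*1)*(-18) = 32*(-18) = -576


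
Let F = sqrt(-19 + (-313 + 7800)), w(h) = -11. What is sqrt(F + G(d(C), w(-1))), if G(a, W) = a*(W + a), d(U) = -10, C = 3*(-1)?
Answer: sqrt(210 + 2*sqrt(1867)) ≈ 17.217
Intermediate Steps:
F = 2*sqrt(1867) (F = sqrt(-19 + 7487) = sqrt(7468) = 2*sqrt(1867) ≈ 86.418)
C = -3
sqrt(F + G(d(C), w(-1))) = sqrt(2*sqrt(1867) - 10*(-11 - 10)) = sqrt(2*sqrt(1867) - 10*(-21)) = sqrt(2*sqrt(1867) + 210) = sqrt(210 + 2*sqrt(1867))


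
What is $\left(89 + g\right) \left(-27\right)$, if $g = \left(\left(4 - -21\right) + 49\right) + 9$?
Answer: $-4644$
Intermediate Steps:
$g = 83$ ($g = \left(\left(4 + 21\right) + 49\right) + 9 = \left(25 + 49\right) + 9 = 74 + 9 = 83$)
$\left(89 + g\right) \left(-27\right) = \left(89 + 83\right) \left(-27\right) = 172 \left(-27\right) = -4644$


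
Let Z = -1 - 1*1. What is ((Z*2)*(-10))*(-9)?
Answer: -360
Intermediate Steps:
Z = -2 (Z = -1 - 1 = -2)
((Z*2)*(-10))*(-9) = (-2*2*(-10))*(-9) = -4*(-10)*(-9) = 40*(-9) = -360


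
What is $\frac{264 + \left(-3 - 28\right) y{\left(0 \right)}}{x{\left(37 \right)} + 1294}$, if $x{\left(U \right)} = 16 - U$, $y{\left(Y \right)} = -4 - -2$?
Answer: $\frac{326}{1273} \approx 0.25609$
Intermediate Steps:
$y{\left(Y \right)} = -2$ ($y{\left(Y \right)} = -4 + 2 = -2$)
$\frac{264 + \left(-3 - 28\right) y{\left(0 \right)}}{x{\left(37 \right)} + 1294} = \frac{264 + \left(-3 - 28\right) \left(-2\right)}{\left(16 - 37\right) + 1294} = \frac{264 - -62}{\left(16 - 37\right) + 1294} = \frac{264 + 62}{-21 + 1294} = \frac{326}{1273}$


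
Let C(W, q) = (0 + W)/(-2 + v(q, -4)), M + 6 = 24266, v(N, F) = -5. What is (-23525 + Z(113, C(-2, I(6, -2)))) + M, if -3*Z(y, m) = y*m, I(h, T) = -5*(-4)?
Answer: 15209/21 ≈ 724.24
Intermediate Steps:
I(h, T) = 20
M = 24260 (M = -6 + 24266 = 24260)
C(W, q) = -W/7 (C(W, q) = (0 + W)/(-2 - 5) = W/(-7) = W*(-⅐) = -W/7)
Z(y, m) = -m*y/3 (Z(y, m) = -y*m/3 = -m*y/3)
(-23525 + Z(113, C(-2, I(6, -2)))) + M = (-23525 - ⅓*(-⅐*(-2))*113) + 24260 = (-23525 - ⅓*2/7*113) + 24260 = (-23525 - 226/21) + 24260 = -494251/21 + 24260 = 15209/21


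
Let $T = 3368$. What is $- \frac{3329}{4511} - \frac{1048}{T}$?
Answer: $- \frac{1992450}{1899131} \approx -1.0491$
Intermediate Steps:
$- \frac{3329}{4511} - \frac{1048}{T} = - \frac{3329}{4511} - \frac{1048}{3368} = \left(-3329\right) \frac{1}{4511} - \frac{131}{421} = - \frac{3329}{4511} - \frac{131}{421} = - \frac{1992450}{1899131}$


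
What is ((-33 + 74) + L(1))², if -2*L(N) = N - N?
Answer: 1681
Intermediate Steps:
L(N) = 0 (L(N) = -(N - N)/2 = -½*0 = 0)
((-33 + 74) + L(1))² = ((-33 + 74) + 0)² = (41 + 0)² = 41² = 1681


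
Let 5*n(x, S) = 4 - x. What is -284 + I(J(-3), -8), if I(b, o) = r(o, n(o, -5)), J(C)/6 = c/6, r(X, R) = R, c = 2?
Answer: -1408/5 ≈ -281.60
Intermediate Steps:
n(x, S) = ⅘ - x/5 (n(x, S) = (4 - x)/5 = ⅘ - x/5)
J(C) = 2 (J(C) = 6*(2/6) = 6*(2*(⅙)) = 6*(⅓) = 2)
I(b, o) = ⅘ - o/5
-284 + I(J(-3), -8) = -284 + (⅘ - ⅕*(-8)) = -284 + (⅘ + 8/5) = -284 + 12/5 = -1408/5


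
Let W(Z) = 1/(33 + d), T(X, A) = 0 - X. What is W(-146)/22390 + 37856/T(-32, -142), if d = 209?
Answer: 6409943541/5418380 ≈ 1183.0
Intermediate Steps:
T(X, A) = -X
W(Z) = 1/242 (W(Z) = 1/(33 + 209) = 1/242)
W(-146)/22390 + 37856/T(-32, -142) = (1/242)/22390 + 37856/((-1*(-32))) = (1/242)*(1/22390) + 37856/32 = 1/5418380 + 37856*(1/32) = 1/5418380 + 1183 = 6409943541/5418380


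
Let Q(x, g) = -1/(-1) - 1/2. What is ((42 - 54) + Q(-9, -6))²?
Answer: 529/4 ≈ 132.25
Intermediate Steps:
Q(x, g) = ½ (Q(x, g) = -1*(-1) - 1*½ = 1 - ½ = ½)
((42 - 54) + Q(-9, -6))² = ((42 - 54) + ½)² = (-12 + ½)² = (-23/2)² = 529/4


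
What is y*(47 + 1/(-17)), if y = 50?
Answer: 39900/17 ≈ 2347.1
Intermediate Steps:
y*(47 + 1/(-17)) = 50*(47 + 1/(-17)) = 50*(47 - 1/17) = 50*(798/17) = 39900/17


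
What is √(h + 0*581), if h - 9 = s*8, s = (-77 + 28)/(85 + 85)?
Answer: √48365/85 ≈ 2.5873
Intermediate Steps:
s = -49/170 ≈ -0.28824
h = 569/85 (h = 9 - 49/170*8 = 9 - 196/85 = 569/85 ≈ 6.6941)
√(h + 0*581) = √(569/85 + 0*581) = √(569/85 + 0) = √(569/85) = √48365/85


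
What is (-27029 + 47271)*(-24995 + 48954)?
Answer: 484978078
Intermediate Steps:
(-27029 + 47271)*(-24995 + 48954) = 20242*23959 = 484978078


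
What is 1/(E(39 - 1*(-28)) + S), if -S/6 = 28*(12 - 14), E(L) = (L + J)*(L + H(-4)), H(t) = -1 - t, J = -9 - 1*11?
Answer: 1/3626 ≈ 0.00027579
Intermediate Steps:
J = -20 (J = -9 - 11 = -20)
E(L) = (-20 + L)*(3 + L) (E(L) = (L - 20)*(L + (-1 - 1*(-4))) = (-20 + L)*(L + (-1 + 4)) = (-20 + L)*(L + 3) = (-20 + L)*(3 + L))
S = 336 (S = -168*(12 - 14) = -168*(-2) = -6*(-56) = 336)
1/(E(39 - 1*(-28)) + S) = 1/((-60 + (39 - 1*(-28))² - 17*(39 - 1*(-28))) + 336) = 1/((-60 + (39 + 28)² - 17*(39 + 28)) + 336) = 1/((-60 + 67² - 17*67) + 336) = 1/((-60 + 4489 - 1139) + 336) = 1/(3290 + 336) = 1/3626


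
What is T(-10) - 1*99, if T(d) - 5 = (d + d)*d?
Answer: 106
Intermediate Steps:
T(d) = 5 + 2*d**2 (T(d) = 5 + (d + d)*d = 5 + (2*d)*d = 5 + 2*d**2)
T(-10) - 1*99 = (5 + 2*(-10)**2) - 1*99 = (5 + 2*100) - 99 = (5 + 200) - 99 = 205 - 99 = 106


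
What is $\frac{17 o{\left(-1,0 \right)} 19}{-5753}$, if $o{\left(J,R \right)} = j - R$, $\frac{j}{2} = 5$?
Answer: $- \frac{3230}{5753} \approx -0.56145$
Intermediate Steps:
$j = 10$ ($j = 2 \cdot 5 = 10$)
$o{\left(J,R \right)} = 10 - R$
$\frac{17 o{\left(-1,0 \right)} 19}{-5753} = \frac{17 \left(10 - 0\right) 19}{-5753} = 17 \left(10 + 0\right) 19 \left(- \frac{1}{5753}\right) = 17 \cdot 10 \cdot 19 \left(- \frac{1}{5753}\right) = 170 \cdot 19 \left(- \frac{1}{5753}\right) = 3230 \left(- \frac{1}{5753}\right) = - \frac{3230}{5753}$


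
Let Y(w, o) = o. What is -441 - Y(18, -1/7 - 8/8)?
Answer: -3079/7 ≈ -439.86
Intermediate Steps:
-441 - Y(18, -1/7 - 8/8) = -441 - (-1/7 - 8/8) = -441 - (-1*⅐ - 8*⅛) = -441 - (-⅐ - 1) = -441 - 1*(-8/7) = -441 + 8/7 = -3079/7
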